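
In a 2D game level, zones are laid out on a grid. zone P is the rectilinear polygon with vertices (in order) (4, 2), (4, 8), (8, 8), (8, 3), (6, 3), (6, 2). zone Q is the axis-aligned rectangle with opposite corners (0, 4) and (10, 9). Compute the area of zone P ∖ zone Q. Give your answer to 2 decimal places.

6.00

|zone P| = 22, |zone P∩zone Q| = 16.
|zone P ∖ zone Q| = |zone P| − |zone P∩zone Q| = 22 − 16 = 6.00.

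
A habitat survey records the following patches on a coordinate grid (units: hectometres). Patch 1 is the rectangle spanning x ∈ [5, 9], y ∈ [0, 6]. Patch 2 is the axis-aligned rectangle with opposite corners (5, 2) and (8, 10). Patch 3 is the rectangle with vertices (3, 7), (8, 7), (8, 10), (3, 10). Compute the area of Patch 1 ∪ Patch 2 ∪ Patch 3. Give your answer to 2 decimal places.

42.00

By inclusion–exclusion:
Individual areas: |Patch 1| = 24, |Patch 2| = 24, |Patch 3| = 15.
|Patch 1∩Patch 2|: x∈[5,8], y∈[2,6] → 3·4 = 12.
|Patch 1∩Patch 3| = 0 (no overlap).
|Patch 2∩Patch 3|: x∈[5,8], y∈[7,10] → 3·3 = 9.
|Patch 1∩Patch 2∩Patch 3| = 0.
|Patch 1 ∪ Patch 2 ∪ Patch 3| = 63 − 21 + 0 = 42.00.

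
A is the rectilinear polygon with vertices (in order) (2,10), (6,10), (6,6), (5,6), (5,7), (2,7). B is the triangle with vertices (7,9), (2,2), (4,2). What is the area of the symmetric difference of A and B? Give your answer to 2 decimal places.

|A| = 13, |B| = 7, |A∩B| = 0.8048.
|A △ B| = |A| + |B| − 2·|A∩B| = 13 + 7 − 1.6095 = 18.39.

18.39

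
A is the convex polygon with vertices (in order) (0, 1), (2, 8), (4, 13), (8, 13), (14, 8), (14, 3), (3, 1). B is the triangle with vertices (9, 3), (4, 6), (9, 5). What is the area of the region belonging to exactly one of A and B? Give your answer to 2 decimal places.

115.00

|A| = 120, |B| = 5, |A∩B| = 5.
|A △ B| = |A| + |B| − 2·|A∩B| = 120 + 5 − 10 = 115.00.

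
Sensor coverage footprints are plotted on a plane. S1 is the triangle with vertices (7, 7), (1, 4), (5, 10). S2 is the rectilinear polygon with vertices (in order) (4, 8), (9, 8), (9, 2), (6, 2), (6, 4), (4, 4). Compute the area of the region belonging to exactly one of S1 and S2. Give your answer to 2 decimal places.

|S1| = 12, |S2| = 26, |S1∩S2| = 4.9167.
|S1 △ S2| = |S1| + |S2| − 2·|S1∩S2| = 12 + 26 − 9.8333 = 28.17.

28.17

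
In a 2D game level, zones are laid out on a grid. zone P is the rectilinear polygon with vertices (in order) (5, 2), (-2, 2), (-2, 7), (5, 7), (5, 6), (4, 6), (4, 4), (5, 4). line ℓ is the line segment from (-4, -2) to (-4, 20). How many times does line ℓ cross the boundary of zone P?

The segment lies entirely outside zone P and never meets its boundary.

0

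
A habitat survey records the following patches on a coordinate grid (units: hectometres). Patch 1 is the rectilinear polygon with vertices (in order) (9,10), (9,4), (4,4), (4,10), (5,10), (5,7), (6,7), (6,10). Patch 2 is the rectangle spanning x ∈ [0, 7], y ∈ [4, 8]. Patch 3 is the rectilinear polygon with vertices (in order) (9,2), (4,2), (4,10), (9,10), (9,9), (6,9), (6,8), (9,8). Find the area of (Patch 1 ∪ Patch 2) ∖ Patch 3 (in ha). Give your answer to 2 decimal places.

|Patch 1 ∪ Patch 2| = 44.
|(Patch 1 ∪ Patch 2) ∩ Patch 3| = 25.
|(Patch 1 ∪ Patch 2) ∖ Patch 3| = 44 − 25 = 19.00.

19.00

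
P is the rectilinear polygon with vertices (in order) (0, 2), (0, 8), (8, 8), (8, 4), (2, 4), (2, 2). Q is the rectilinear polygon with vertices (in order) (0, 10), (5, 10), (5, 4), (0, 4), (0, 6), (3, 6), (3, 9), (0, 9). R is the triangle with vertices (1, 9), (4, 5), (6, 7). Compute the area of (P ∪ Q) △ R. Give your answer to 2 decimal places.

|P ∪ Q| = 43.
|(P ∪ Q) ∩ R| = 6.175.
|(P ∪ Q) △ R| = 43 + 7 − 12.35 = 37.65.

37.65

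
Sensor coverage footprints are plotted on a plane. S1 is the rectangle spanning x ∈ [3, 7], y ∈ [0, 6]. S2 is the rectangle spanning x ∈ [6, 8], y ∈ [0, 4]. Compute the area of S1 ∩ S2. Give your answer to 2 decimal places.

4.00

|S1∩S2|: x∈[6,7], y∈[0,4] → 1·4 = 4.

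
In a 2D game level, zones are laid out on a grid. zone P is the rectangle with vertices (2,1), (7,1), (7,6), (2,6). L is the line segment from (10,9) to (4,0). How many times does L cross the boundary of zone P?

2

The segment meets the boundary at (4.667,1), (7,4.5).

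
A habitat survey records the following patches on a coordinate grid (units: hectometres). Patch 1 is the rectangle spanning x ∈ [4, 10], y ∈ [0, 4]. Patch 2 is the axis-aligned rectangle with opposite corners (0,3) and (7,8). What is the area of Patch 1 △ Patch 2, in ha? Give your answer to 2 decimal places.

|Patch 1∩Patch 2|: x∈[4,7], y∈[3,4] → 3·1 = 3.
|Patch 1 △ Patch 2| = |Patch 1| + |Patch 2| − 2·|Patch 1∩Patch 2| = 24 + 35 − 6 = 53.00.

53.00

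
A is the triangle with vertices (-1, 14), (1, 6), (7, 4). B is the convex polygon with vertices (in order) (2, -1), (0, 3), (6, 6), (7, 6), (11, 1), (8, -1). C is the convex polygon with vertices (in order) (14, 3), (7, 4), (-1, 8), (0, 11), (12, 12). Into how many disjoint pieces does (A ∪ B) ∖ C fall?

2

(A ∪ B) ∖ C splits into 2 disjoint pieces (area 48.8364, area 2.452).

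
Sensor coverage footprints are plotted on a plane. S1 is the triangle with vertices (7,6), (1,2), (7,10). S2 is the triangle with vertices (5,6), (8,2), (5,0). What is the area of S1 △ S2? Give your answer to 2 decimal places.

|S1| = 12, |S2| = 9, |S1∩S2| = 0.4444.
|S1 △ S2| = |S1| + |S2| − 2·|S1∩S2| = 12 + 9 − 0.8889 = 20.11.

20.11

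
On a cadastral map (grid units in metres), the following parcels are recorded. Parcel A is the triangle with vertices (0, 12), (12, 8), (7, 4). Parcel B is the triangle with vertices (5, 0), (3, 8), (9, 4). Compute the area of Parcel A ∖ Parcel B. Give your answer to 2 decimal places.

31.53

|Parcel A| = 34, |Parcel A∩Parcel B| = 2.4727.
|Parcel A ∖ Parcel B| = |Parcel A| − |Parcel A∩Parcel B| = 34 − 2.4727 = 31.53.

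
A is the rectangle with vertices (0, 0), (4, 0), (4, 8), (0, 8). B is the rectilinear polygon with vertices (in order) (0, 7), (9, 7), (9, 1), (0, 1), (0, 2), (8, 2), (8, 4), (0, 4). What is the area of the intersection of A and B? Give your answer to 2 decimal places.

16.00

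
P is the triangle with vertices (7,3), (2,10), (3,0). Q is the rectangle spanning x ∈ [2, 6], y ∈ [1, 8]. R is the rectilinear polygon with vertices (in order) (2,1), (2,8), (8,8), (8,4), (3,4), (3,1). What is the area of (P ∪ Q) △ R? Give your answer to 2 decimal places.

|P ∪ Q| = 31.0202.
|(P ∪ Q) ∩ R| = 19.0571.
|(P ∪ Q) △ R| = 31.0202 + 27 − 38.1143 = 19.91.

19.91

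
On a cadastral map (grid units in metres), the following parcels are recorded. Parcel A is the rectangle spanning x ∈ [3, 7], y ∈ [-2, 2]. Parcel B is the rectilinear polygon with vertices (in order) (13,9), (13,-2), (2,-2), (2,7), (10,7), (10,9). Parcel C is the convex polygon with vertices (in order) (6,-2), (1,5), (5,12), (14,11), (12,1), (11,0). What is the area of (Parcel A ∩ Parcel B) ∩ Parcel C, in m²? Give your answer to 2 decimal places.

9.51

The region (Parcel A ∩ Parcel B) ∩ Parcel C is the polygon with vertices (7,2), (7,-1.6), (6,-2), (3.143,2).
By the shoelace formula its area is 9.51.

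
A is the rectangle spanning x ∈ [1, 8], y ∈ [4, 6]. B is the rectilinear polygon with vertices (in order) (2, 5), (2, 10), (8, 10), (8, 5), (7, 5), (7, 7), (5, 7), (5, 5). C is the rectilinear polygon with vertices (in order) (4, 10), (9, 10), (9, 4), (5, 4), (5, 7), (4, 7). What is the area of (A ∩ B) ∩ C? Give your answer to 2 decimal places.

|A ∩ B| = 4.
|(A ∩ B) ∩ C| = 1.00.

1.00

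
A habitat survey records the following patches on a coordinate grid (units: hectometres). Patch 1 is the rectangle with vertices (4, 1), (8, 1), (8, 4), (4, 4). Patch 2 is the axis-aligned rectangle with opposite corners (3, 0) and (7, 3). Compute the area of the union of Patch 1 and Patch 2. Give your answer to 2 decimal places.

18.00

By inclusion–exclusion:
Individual areas: |Patch 1| = 12, |Patch 2| = 12.
|Patch 1∩Patch 2|: x∈[4,7], y∈[1,3] → 3·2 = 6.
|Patch 1 ∪ Patch 2| = 24 − 6 = 18.00.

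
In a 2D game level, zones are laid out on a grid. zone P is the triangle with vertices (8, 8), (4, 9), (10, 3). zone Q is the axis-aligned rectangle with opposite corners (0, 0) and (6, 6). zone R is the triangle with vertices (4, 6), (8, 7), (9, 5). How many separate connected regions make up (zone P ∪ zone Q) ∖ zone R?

(zone P ∪ zone Q) ∖ zone R splits into 2 disjoint pieces (area 6.525, area 35.6).

2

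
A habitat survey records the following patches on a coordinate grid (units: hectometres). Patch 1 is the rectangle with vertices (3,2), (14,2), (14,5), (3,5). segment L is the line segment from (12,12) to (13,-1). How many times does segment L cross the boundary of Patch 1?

2

The segment meets the boundary at (12.769,2), (12.538,5).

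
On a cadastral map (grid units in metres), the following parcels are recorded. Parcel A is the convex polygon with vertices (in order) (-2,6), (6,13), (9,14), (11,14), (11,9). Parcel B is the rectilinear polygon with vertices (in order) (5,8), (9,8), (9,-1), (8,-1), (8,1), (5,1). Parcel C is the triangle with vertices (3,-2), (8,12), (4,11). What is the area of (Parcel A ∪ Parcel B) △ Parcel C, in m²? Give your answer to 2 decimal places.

|Parcel A ∪ Parcel B| = 76.6795.
|(Parcel A ∪ Parcel B) ∩ Parcel C| = 15.6118.
|(Parcel A ∪ Parcel B) △ Parcel C| = 76.6795 + 25.5 − 31.2236 = 70.96.

70.96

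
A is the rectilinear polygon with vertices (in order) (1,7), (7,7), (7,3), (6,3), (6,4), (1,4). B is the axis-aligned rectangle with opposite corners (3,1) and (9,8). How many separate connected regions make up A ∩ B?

A ∩ B is a single connected region.

1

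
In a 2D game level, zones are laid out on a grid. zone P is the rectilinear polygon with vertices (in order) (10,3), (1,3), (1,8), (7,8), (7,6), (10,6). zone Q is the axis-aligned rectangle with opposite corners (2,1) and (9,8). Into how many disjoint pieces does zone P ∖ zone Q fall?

zone P ∖ zone Q splits into 2 disjoint pieces (area 3, area 5).

2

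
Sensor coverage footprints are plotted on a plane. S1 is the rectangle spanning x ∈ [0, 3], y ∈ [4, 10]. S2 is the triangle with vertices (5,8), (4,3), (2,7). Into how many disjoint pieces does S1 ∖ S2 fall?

S1 ∖ S2 is a single connected region.

1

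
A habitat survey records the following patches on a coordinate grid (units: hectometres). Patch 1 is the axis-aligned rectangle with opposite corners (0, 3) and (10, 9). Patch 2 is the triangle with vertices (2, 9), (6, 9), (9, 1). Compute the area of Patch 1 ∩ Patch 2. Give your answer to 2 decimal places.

The intersection is the polygon with vertices (6,9), (8.25,3), (7.25,3), (2,9).
By the shoelace formula its area is 15.00.

15.00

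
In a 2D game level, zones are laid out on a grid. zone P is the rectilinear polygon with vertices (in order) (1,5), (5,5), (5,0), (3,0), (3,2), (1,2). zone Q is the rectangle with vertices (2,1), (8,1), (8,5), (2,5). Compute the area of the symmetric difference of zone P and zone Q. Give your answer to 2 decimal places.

|zone P| = 16, |zone Q| = 24, |zone P∩zone Q| = 11.
|zone P △ zone Q| = |zone P| + |zone Q| − 2·|zone P∩zone Q| = 16 + 24 − 22 = 18.00.

18.00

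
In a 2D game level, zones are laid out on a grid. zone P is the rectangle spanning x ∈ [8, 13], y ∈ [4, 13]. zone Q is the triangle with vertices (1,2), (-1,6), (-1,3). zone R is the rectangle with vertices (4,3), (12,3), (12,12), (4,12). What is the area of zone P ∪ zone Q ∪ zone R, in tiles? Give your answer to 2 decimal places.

By inclusion–exclusion:
Individual areas: |zone P| = 45, |zone Q| = 3, |zone R| = 72.
|zone P∩zone Q| = 0.
|zone P∩zone R|: x∈[8,12], y∈[4,12] → 4·8 = 32.
|zone Q∩zone R| = 0.
|zone P∩zone Q∩zone R| = 0.
|zone P ∪ zone Q ∪ zone R| = 120 − 32 + 0 = 88.00.

88.00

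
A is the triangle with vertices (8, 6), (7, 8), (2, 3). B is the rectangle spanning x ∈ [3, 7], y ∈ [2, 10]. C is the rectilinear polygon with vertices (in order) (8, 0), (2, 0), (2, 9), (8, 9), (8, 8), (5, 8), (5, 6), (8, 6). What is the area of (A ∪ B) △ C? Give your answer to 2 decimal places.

|A ∪ B| = 33.5.
|(A ∪ B) ∩ C| = 24.5.
|(A ∪ B) △ C| = 33.5 + 48 − 49 = 32.50.

32.50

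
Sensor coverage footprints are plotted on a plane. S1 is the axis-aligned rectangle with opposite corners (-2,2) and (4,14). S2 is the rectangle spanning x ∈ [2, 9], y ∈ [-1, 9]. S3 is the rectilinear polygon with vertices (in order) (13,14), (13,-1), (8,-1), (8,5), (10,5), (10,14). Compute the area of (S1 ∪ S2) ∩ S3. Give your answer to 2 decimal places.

6.00

The region (S1 ∪ S2) ∩ S3 is the polygon with vertices (9,-1), (8,-1), (8,5), (9,5).
By the shoelace formula its area is 6.00.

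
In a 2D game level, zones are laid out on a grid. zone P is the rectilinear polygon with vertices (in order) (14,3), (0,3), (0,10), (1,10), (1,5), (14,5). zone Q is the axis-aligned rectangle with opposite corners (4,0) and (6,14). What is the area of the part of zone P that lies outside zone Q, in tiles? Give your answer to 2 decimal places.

|zone P| = 33, |zone P∩zone Q| = 4.
|zone P ∖ zone Q| = |zone P| − |zone P∩zone Q| = 33 − 4 = 29.00.

29.00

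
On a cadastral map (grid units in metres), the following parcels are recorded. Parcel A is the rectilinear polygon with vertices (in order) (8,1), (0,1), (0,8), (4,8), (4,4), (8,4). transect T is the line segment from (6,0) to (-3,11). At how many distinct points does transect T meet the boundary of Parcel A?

2

The segment meets the boundary at (0,7.333), (5.182,1).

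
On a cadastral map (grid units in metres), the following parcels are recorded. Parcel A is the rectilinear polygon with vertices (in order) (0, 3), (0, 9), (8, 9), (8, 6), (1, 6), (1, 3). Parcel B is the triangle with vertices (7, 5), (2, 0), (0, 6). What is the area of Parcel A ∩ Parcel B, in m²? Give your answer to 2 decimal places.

1.43

The intersection is the polygon with vertices (1,3), (0,6), (1,5.857).
By the shoelace formula its area is 1.43.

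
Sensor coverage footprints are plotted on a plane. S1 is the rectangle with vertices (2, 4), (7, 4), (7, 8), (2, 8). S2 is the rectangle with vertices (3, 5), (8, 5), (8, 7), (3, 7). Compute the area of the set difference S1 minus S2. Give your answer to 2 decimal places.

|S1∩S2|: x∈[3,7], y∈[5,7] → 4·2 = 8.
|S1| = 20.
|S1 ∖ S2| = |S1| − |S1∩S2| = 20 − 8 = 12.00.

12.00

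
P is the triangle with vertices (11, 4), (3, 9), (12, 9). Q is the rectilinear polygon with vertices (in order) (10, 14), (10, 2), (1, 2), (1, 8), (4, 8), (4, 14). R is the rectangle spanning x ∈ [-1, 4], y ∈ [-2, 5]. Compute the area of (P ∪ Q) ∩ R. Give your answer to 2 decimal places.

The region (P ∪ Q) ∩ R is the polygon with vertices (1,2), (1,5), (4,5), (4,2).
By the shoelace formula its area is 9.00.

9.00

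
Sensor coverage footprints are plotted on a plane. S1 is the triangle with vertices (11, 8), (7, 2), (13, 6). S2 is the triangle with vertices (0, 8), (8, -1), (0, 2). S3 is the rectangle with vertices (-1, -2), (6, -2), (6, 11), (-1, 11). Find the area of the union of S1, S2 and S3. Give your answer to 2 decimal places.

102.50

By inclusion–exclusion:
Individual areas: |S1| = 10, |S2| = 24, |S3| = 91.
|S1∩S2| = 0.
|S1∩S3| = 0.
|S2∩S3| = 22.5.
|S1∩S2∩S3| = 0.
|S1 ∪ S2 ∪ S3| = 125 − 22.5 + 0 = 102.50.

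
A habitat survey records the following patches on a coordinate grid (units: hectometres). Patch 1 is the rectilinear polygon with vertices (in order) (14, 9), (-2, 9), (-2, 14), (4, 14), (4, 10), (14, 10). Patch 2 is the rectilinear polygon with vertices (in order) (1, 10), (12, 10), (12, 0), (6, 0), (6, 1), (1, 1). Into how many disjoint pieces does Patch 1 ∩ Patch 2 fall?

Patch 1 ∩ Patch 2 is a single connected region.

1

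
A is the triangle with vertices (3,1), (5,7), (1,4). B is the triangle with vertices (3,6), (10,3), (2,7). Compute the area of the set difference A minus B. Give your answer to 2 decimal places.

8.62

|A| = 9, |A∩B| = 0.3817.
|A ∖ B| = |A| − |A∩B| = 9 − 0.3817 = 8.62.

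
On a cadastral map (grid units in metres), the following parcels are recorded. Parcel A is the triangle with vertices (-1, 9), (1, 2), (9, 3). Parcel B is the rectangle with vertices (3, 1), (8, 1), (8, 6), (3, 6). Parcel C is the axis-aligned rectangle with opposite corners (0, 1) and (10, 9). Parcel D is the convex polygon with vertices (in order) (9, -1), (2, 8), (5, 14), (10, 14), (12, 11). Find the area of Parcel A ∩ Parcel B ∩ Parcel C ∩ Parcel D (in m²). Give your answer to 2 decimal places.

5.52

The intersection is the polygon with vertices (4,6), (8,3.6), (8,2.875), (6.165,2.646), (3.556,6).
By the shoelace formula its area is 5.52.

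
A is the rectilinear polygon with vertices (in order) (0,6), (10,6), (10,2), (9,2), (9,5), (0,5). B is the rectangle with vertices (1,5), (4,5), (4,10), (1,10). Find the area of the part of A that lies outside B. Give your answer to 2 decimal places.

10.00

|A| = 13, |A∩B| = 3.
|A ∖ B| = |A| − |A∩B| = 13 − 3 = 10.00.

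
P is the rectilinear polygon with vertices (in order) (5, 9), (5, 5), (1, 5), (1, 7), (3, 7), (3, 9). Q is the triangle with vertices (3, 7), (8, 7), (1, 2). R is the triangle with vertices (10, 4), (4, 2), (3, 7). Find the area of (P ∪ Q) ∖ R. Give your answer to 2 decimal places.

|P ∪ Q| = 19.7.
|(P ∪ Q) ∩ R| = 4.4643.
|(P ∪ Q) ∖ R| = 19.7 − 4.4643 = 15.24.

15.24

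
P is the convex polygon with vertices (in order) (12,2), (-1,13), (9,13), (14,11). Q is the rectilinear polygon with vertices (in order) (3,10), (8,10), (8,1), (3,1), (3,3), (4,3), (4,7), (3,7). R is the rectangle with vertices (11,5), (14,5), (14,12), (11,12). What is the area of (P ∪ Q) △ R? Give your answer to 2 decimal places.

|P ∪ Q| = 108.
|(P ∪ Q) ∩ R| = 15.75.
|(P ∪ Q) △ R| = 108 + 21 − 31.5 = 97.50.

97.50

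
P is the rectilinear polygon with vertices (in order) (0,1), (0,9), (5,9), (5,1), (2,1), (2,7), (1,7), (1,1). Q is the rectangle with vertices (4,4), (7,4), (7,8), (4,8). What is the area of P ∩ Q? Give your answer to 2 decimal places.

4.00

The intersection is the polygon with vertices (5,4), (4,4), (4,8), (5,8).
By the shoelace formula its area is 4.00.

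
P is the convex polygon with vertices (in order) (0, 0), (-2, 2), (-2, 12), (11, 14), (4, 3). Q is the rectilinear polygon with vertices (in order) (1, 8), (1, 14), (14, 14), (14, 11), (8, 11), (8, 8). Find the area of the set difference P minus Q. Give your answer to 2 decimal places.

61.58

|P| = 101.5, |P∩Q| = 39.9181.
|P ∖ Q| = |P| − |P∩Q| = 101.5 − 39.9181 = 61.58.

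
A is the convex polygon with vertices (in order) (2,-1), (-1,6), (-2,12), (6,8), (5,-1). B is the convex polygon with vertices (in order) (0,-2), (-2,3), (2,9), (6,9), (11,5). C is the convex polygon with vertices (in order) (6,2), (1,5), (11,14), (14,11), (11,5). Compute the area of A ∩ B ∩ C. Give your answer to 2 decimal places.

16.07

The intersection is the polygon with vertices (6,8), (5.375,2.375), (1,5), (4.929,8.536).
By the shoelace formula its area is 16.07.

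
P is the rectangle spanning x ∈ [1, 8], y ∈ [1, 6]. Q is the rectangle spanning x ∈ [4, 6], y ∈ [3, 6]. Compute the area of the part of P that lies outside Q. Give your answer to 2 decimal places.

|P∩Q|: x∈[4,6], y∈[3,6] → 2·3 = 6.
|P| = 35.
|P ∖ Q| = |P| − |P∩Q| = 35 − 6 = 29.00.

29.00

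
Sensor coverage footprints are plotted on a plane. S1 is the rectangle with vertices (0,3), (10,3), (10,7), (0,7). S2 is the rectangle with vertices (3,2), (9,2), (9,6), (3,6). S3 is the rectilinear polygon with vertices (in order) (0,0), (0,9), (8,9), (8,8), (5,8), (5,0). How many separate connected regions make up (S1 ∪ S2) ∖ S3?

(S1 ∪ S2) ∖ S3 is a single connected region.

1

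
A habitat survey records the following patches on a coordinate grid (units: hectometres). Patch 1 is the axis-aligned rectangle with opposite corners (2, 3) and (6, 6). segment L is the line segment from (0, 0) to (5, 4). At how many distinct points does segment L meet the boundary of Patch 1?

1

The segment meets the boundary at (3.75,3).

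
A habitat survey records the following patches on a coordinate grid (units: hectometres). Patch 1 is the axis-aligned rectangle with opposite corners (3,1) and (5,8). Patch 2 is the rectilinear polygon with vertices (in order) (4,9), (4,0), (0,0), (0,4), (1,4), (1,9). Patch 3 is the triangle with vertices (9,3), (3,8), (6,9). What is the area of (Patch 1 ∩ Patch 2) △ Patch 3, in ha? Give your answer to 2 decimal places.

16.67

|Patch 1 ∩ Patch 2| = 7.
|(Patch 1 ∩ Patch 2) ∩ Patch 3| = 0.4167.
|(Patch 1 ∩ Patch 2) △ Patch 3| = 7 + 10.5 − 0.8333 = 16.67.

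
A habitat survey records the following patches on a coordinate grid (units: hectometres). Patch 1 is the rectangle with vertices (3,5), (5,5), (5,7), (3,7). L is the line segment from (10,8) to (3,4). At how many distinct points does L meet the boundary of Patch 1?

The segment meets the boundary at (4.75,5), (5,5.143).

2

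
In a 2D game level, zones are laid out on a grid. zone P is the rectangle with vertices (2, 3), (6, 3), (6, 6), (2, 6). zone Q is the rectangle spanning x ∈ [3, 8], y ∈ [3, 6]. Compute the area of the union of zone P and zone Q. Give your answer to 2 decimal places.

18.00

By inclusion–exclusion:
Individual areas: |zone P| = 12, |zone Q| = 15.
|zone P∩zone Q|: x∈[3,6], y∈[3,6] → 3·3 = 9.
|zone P ∪ zone Q| = 27 − 9 = 18.00.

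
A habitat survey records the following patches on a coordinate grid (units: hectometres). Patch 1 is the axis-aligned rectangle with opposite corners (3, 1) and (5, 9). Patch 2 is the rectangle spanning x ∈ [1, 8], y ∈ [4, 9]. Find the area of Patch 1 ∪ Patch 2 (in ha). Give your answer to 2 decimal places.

By inclusion–exclusion:
Individual areas: |Patch 1| = 16, |Patch 2| = 35.
|Patch 1∩Patch 2|: x∈[3,5], y∈[4,9] → 2·5 = 10.
|Patch 1 ∪ Patch 2| = 51 − 10 = 41.00.

41.00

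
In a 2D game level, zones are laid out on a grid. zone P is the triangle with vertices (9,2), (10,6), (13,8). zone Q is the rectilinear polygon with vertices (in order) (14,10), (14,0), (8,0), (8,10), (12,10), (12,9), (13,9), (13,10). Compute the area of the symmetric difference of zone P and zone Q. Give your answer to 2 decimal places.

|zone P| = 5, |zone Q| = 59, |zone P∩zone Q| = 5.
|zone P △ zone Q| = |zone P| + |zone Q| − 2·|zone P∩zone Q| = 5 + 59 − 10 = 54.00.

54.00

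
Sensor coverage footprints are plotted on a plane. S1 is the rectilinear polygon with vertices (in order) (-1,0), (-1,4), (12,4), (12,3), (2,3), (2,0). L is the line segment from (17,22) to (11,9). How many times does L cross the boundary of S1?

The segment lies entirely outside S1 and never meets its boundary.

0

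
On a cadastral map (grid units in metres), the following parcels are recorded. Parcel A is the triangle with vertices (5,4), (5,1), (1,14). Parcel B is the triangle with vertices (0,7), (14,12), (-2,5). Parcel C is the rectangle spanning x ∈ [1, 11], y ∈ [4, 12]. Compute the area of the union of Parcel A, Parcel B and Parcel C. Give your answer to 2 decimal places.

By inclusion–exclusion:
Individual areas: |Parcel A| = 6, |Parcel B| = 9, |Parcel C| = 80.
|Parcel A∩Parcel B| = 0.4403.
|Parcel A∩Parcel C| = 4.4308.
|Parcel B∩Parcel C| = 6.4286.
|Parcel A∩Parcel B∩Parcel C| = 0.4403.
|Parcel A ∪ Parcel B ∪ Parcel C| = 95 − 11.2996 + 0.4403 = 84.14.

84.14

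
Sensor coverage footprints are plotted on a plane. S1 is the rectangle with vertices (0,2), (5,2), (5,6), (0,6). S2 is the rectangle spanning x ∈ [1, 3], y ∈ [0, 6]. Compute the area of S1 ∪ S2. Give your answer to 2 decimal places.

24.00

By inclusion–exclusion:
Individual areas: |S1| = 20, |S2| = 12.
|S1∩S2|: x∈[1,3], y∈[2,6] → 2·4 = 8.
|S1 ∪ S2| = 32 − 8 = 24.00.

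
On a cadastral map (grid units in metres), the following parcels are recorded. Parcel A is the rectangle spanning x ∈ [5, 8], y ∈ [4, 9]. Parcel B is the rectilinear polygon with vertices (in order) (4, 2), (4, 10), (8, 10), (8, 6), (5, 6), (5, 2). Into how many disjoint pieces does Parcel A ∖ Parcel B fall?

Parcel A ∖ Parcel B is a single connected region.

1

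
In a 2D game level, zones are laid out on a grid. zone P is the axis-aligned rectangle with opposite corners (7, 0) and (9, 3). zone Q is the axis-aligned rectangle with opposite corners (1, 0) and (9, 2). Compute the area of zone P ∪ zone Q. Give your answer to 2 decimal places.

18.00

By inclusion–exclusion:
Individual areas: |zone P| = 6, |zone Q| = 16.
|zone P∩zone Q|: x∈[7,9], y∈[0,2] → 2·2 = 4.
|zone P ∪ zone Q| = 22 − 4 = 18.00.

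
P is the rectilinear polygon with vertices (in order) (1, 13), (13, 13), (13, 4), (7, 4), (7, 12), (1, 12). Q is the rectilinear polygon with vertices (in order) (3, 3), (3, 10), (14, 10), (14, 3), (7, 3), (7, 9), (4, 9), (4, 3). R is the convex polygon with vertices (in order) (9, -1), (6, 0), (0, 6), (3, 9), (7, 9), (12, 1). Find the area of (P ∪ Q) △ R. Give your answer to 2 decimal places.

115.50

|P ∪ Q| = 83.
|(P ∪ Q) ∩ R| = 17.25.
|(P ∪ Q) △ R| = 83 + 67 − 34.5 = 115.50.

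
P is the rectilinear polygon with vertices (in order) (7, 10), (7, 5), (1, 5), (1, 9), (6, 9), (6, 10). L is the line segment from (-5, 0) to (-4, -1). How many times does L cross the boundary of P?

The segment lies entirely outside P and never meets its boundary.

0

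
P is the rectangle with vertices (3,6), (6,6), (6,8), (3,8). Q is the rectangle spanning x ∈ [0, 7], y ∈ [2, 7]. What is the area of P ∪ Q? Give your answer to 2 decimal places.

38.00

By inclusion–exclusion:
Individual areas: |P| = 6, |Q| = 35.
|P∩Q|: x∈[3,6], y∈[6,7] → 3·1 = 3.
|P ∪ Q| = 41 − 3 = 38.00.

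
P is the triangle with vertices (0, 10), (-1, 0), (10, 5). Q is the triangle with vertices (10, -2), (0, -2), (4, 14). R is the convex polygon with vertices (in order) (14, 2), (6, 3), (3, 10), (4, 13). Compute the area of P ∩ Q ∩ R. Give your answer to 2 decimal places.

8.54

The intersection is the polygon with vertices (6.769,6.615), (7.757,3.981), (5.935,3.152), (3.818,8.091).
By the shoelace formula its area is 8.54.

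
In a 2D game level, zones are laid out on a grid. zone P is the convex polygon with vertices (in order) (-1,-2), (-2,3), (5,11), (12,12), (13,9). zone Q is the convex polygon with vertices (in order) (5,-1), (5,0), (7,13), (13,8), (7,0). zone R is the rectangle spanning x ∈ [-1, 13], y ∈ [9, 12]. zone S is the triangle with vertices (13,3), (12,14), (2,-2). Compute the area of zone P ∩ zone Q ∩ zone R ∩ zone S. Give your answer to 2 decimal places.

2.34

The intersection is the polygon with vertices (8.875,9), (9.877,10.603), (11.8,9).
By the shoelace formula its area is 2.34.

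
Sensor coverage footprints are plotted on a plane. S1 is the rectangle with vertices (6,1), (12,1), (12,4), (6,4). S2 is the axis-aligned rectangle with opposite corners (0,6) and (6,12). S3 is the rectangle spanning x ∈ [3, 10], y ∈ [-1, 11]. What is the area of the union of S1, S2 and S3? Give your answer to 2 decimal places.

111.00

By inclusion–exclusion:
Individual areas: |S1| = 18, |S2| = 36, |S3| = 84.
|S1∩S2| = 0 (no overlap).
|S1∩S3|: x∈[6,10], y∈[1,4] → 4·3 = 12.
|S2∩S3|: x∈[3,6], y∈[6,11] → 3·5 = 15.
|S1∩S2∩S3| = 0.
|S1 ∪ S2 ∪ S3| = 138 − 27 + 0 = 111.00.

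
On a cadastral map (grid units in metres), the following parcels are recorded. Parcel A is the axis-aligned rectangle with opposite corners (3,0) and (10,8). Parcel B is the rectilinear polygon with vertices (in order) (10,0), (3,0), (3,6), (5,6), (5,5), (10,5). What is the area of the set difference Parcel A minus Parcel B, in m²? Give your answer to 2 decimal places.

19.00

|Parcel A| = 56, |Parcel A∩Parcel B| = 37.
|Parcel A ∖ Parcel B| = |Parcel A| − |Parcel A∩Parcel B| = 56 − 37 = 19.00.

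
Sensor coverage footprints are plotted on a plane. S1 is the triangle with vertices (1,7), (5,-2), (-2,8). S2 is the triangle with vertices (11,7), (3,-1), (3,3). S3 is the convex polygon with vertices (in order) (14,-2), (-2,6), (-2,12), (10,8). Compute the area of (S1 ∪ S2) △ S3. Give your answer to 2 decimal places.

|S1 ∪ S2| = 26.3255.
|(S1 ∪ S2) ∩ S3| = 15.7033.
|(S1 ∪ S2) △ S3| = 26.3255 + 100 − 31.4066 = 94.92.

94.92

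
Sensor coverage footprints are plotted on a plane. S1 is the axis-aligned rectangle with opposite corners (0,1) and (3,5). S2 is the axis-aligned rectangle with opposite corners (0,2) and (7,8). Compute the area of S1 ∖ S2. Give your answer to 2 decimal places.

|S1∩S2|: x∈[0,3], y∈[2,5] → 3·3 = 9.
|S1| = 12.
|S1 ∖ S2| = |S1| − |S1∩S2| = 12 − 9 = 3.00.

3.00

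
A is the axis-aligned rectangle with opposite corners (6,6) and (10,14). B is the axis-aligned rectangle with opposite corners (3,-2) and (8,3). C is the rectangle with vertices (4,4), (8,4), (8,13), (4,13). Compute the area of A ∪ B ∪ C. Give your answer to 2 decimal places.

By inclusion–exclusion:
Individual areas: |A| = 32, |B| = 25, |C| = 36.
|A∩B| = 0 (no overlap).
|A∩C|: x∈[6,8], y∈[6,13] → 2·7 = 14.
|B∩C| = 0 (no overlap).
|A∩B∩C| = 0.
|A ∪ B ∪ C| = 93 − 14 + 0 = 79.00.

79.00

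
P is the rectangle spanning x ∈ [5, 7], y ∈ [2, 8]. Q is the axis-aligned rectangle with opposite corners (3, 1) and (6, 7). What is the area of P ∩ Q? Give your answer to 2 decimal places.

5.00

|P∩Q|: x∈[5,6], y∈[2,7] → 1·5 = 5.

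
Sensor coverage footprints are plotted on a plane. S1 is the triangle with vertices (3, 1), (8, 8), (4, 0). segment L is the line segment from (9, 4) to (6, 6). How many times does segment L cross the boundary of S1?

The segment meets the boundary at (6.75,5.5), (6.387,5.742).

2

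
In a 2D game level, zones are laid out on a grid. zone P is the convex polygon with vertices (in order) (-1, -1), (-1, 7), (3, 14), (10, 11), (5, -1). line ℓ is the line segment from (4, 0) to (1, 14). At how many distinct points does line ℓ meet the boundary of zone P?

The segment meets the boundary at (1.545,11.455).

1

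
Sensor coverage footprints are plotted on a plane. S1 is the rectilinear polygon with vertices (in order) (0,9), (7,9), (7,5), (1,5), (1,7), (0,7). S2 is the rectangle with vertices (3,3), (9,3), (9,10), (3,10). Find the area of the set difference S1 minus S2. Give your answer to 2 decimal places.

10.00

|S1| = 26, |S1∩S2| = 16.
|S1 ∖ S2| = |S1| − |S1∩S2| = 26 − 16 = 10.00.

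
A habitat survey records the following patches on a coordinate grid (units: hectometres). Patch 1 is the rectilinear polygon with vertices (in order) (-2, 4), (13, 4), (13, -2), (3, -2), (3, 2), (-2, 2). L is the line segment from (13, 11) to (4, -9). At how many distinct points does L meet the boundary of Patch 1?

2

The segment meets the boundary at (7.15,-2), (9.85,4).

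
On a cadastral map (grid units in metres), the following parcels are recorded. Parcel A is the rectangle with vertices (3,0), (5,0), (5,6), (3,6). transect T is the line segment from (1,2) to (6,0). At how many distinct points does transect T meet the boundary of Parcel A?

The segment meets the boundary at (5,0.4), (3,1.2).

2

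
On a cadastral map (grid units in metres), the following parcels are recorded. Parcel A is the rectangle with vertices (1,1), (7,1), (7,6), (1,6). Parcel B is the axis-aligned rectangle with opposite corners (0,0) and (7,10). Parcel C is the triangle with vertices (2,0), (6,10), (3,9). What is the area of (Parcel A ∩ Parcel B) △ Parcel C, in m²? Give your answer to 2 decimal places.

32.89

|Parcel A ∩ Parcel B| = 30.
|(Parcel A ∩ Parcel B) ∩ Parcel C| = 5.0556.
|(Parcel A ∩ Parcel B) △ Parcel C| = 30 + 13 − 10.1111 = 32.89.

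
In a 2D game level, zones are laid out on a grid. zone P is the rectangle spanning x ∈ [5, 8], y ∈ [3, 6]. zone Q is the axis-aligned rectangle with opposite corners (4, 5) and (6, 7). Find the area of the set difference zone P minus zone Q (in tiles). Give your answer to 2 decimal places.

|zone P∩zone Q|: x∈[5,6], y∈[5,6] → 1·1 = 1.
|zone P| = 9.
|zone P ∖ zone Q| = |zone P| − |zone P∩zone Q| = 9 − 1 = 8.00.

8.00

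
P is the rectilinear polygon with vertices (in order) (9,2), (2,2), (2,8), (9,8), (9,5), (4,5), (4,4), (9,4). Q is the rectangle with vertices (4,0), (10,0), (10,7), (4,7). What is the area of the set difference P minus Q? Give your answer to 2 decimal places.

17.00

|P| = 37, |P∩Q| = 20.
|P ∖ Q| = |P| − |P∩Q| = 37 − 20 = 17.00.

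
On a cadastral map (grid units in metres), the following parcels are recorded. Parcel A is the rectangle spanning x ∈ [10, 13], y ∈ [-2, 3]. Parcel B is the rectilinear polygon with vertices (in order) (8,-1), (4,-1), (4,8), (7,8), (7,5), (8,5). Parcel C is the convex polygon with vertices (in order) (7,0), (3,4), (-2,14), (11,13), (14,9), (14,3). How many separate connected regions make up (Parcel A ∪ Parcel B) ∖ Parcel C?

2

(Parcel A ∪ Parcel B) ∖ Parcel C splits into 2 disjoint pieces (area 11.7857, area 8.7143).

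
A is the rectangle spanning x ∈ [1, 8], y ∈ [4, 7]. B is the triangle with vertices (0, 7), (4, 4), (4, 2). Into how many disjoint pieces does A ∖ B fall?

A ∖ B splits into 2 disjoint pieces (area 17.625, area 1.225).

2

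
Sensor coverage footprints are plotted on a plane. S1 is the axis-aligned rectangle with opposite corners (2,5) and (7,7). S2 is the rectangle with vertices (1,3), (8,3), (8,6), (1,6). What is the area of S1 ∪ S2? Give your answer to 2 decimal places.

By inclusion–exclusion:
Individual areas: |S1| = 10, |S2| = 21.
|S1∩S2|: x∈[2,7], y∈[5,6] → 5·1 = 5.
|S1 ∪ S2| = 31 − 5 = 26.00.

26.00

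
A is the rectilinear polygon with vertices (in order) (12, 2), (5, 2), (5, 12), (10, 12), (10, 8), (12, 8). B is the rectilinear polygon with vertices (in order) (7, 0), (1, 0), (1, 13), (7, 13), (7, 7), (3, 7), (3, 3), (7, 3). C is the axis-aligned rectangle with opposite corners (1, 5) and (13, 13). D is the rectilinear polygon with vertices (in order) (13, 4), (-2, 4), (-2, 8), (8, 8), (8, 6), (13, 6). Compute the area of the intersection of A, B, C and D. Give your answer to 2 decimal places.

The intersection is the polygon with vertices (7,7), (5,7), (5,8), (7,8).
By the shoelace formula its area is 2.00.

2.00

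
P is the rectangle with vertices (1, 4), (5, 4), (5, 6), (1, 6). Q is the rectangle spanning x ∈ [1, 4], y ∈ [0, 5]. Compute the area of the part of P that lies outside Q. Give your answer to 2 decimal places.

|P∩Q|: x∈[1,4], y∈[4,5] → 3·1 = 3.
|P| = 8.
|P ∖ Q| = |P| − |P∩Q| = 8 − 3 = 5.00.

5.00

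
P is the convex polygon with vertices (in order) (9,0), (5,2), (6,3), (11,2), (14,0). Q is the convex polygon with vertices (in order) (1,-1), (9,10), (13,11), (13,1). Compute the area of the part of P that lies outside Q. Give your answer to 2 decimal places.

3.02

|P| = 14, |P∩Q| = 10.9833.
|P ∖ Q| = |P| − |P∩Q| = 14 − 10.9833 = 3.02.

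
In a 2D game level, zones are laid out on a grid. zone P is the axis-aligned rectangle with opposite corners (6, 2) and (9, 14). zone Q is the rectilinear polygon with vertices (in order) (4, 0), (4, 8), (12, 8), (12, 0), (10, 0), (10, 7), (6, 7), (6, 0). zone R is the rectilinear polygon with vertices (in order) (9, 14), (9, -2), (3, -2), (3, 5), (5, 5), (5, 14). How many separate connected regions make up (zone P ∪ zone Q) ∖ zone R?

(zone P ∪ zone Q) ∖ zone R splits into 2 disjoint pieces (area 3, area 17).

2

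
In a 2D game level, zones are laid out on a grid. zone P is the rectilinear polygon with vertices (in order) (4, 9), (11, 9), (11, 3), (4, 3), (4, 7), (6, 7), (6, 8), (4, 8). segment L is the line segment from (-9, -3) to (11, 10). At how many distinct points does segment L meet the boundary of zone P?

2

The segment meets the boundary at (9.462,9), (4,5.45).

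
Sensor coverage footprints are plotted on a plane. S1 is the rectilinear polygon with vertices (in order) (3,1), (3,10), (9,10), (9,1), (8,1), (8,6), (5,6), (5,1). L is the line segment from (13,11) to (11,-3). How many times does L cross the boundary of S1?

0

The segment lies entirely outside S1 and never meets its boundary.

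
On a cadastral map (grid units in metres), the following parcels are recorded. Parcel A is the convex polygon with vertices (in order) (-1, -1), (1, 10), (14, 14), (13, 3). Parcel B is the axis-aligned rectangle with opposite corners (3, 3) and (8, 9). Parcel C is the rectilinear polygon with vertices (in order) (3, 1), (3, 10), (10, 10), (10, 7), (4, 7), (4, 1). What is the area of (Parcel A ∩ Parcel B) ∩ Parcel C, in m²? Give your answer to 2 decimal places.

14.00

The region (Parcel A ∩ Parcel B) ∩ Parcel C is the polygon with vertices (3,9), (8,9), (8,7), (4,7), (4,3), (3,3).
By the shoelace formula its area is 14.00.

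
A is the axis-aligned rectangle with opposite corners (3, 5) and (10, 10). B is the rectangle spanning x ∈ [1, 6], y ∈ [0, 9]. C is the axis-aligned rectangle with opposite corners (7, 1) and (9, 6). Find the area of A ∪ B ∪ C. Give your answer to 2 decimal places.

76.00

By inclusion–exclusion:
Individual areas: |A| = 35, |B| = 45, |C| = 10.
|A∩B|: x∈[3,6], y∈[5,9] → 3·4 = 12.
|A∩C|: x∈[7,9], y∈[5,6] → 2·1 = 2.
|B∩C| = 0 (no overlap).
|A∩B∩C| = 0.
|A ∪ B ∪ C| = 90 − 14 + 0 = 76.00.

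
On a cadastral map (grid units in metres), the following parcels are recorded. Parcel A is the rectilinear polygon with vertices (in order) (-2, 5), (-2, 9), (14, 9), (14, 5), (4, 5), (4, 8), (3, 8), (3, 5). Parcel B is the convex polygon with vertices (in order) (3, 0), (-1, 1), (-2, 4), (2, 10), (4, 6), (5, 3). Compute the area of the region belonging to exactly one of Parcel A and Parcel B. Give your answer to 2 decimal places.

78.17

|Parcel A| = 61, |Parcel B| = 41, |Parcel A∩Parcel B| = 11.9167.
|Parcel A △ Parcel B| = |Parcel A| + |Parcel B| − 2·|Parcel A∩Parcel B| = 61 + 41 − 23.8333 = 78.17.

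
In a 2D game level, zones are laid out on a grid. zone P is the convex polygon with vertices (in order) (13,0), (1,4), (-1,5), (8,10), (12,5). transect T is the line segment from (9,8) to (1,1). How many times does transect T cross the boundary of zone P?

1

The segment meets the boundary at (3.483,3.172).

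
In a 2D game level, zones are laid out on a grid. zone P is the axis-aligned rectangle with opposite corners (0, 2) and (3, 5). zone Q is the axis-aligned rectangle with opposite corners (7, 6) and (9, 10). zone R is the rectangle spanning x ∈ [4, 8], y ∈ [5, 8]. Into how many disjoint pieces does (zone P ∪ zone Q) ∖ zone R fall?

(zone P ∪ zone Q) ∖ zone R splits into 2 disjoint pieces (area 9, area 6).

2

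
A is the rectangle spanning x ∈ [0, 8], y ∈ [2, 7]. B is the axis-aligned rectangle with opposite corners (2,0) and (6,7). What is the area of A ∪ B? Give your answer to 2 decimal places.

By inclusion–exclusion:
Individual areas: |A| = 40, |B| = 28.
|A∩B|: x∈[2,6], y∈[2,7] → 4·5 = 20.
|A ∪ B| = 68 − 20 = 48.00.

48.00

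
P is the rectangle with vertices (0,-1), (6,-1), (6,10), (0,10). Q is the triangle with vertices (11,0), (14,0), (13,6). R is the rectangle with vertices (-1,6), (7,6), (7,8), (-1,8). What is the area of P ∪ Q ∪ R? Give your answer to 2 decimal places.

By inclusion–exclusion:
Individual areas: |P| = 66, |Q| = 9, |R| = 16.
|P∩Q| = 0.
|P∩R|: x∈[0,6], y∈[6,8] → 6·2 = 12.
|Q∩R| = 0.
|P∩Q∩R| = 0.
|P ∪ Q ∪ R| = 91 − 12 + 0 = 79.00.

79.00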